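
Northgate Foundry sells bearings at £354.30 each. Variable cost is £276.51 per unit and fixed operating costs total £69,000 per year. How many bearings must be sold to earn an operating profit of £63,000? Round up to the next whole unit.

1,697 bearings

Contribution margin per unit = £354.30 − £276.51 = £77.79.
Need Q such that Q × £77.79 − £69,000 = £63,000, i.e. Q = £132,000 / £77.79 = 1,696.88 → 1,697.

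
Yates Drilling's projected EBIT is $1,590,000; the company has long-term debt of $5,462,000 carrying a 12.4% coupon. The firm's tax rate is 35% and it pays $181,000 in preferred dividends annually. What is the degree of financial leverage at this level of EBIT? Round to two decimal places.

Annual interest charges come to $677,288.00.
Pre-tax preferred-dividend burden = $181,000 ÷ (1 − 0.35) = $278,461.54.
DFL = EBIT ÷ [EBIT − I − D_p/(1−t)] = $1,590,000 ÷ [$1,590,000 − $677,288.00 − $278,461.54] = $1,590,000 ÷ $634,250.46 = 2.5069.

2.51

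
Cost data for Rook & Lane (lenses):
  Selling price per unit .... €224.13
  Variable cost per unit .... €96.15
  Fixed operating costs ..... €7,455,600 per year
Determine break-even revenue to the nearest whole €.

€13,056,912

CM per unit = €224.13 − €96.15 = €127.98; CM ratio = €127.98 / €224.13 = 0.5710.
Break-even sales = FC ÷ CM ratio = €7,455,600 × €224.13 / €127.98 = €13,056,912.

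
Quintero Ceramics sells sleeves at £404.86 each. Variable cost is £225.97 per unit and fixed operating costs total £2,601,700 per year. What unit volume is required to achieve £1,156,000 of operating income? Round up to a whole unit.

21,006 sleeves

Unit CM = price − variable cost = £404.86 − £225.97 = £178.89.
Need Q such that Q × £178.89 − £2,601,700 = £1,156,000, i.e. Q = £3,757,700 / £178.89 = 21,005.65 → 21,006.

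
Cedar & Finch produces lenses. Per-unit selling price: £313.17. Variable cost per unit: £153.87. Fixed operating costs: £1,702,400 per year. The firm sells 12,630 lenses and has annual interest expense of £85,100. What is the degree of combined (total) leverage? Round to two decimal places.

Total contribution margin = 12,630 × £159.30 = £2,011,959.00.
Subtracting fixed costs: EBIT = £2,011,959.00 − £1,702,400 = £309,559.00. Interest = £85,100.00, so EBIT − I = £224,459.00.
Degree of total leverage = total CM / (EBIT − interest) = £2,011,959.00 / £224,459.00 = 8.9636.

8.96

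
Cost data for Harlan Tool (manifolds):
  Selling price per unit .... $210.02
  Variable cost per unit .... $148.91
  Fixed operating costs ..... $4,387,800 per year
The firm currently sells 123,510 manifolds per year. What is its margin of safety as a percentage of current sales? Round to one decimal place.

Contribution margin per unit = $210.02 − $148.91 = $61.11. Break-even units = $4,387,800 ÷ $61.11 = 71,801.67; break-even revenue = 71,801.67 × $210.02 = $15,079,786.55.
Current sales = 123,510 × $210.02 = $25,939,570.20.
Margin of safety = ($25,939,570.20 − $15,079,786.55) ÷ $25,939,570.20 = 41.9%.

41.9%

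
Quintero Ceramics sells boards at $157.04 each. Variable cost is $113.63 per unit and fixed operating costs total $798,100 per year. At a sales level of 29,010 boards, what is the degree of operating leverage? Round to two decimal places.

Contribution at this volume is 29,010 × $43.41 = $1,259,324.10.
Subtracting fixed costs: EBIT = $1,259,324.10 − $798,100 = $461,224.10.
DOL = contribution ÷ EBIT = $1,259,324.10 ÷ $461,224.10 = 2.7304.

2.73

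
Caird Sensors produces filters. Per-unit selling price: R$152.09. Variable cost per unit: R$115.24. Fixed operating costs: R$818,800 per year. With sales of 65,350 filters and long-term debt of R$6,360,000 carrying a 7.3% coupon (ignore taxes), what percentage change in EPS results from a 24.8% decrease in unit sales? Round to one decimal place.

Contribution at this volume is 65,350 × R$36.85 = R$2,408,147.50.
Subtracting fixed costs: EBIT = R$2,408,147.50 − R$818,800 = R$1,589,347.50.
Interest = R$464,280.00, so EBIT − I = R$1,125,067.50.
DCL = total CM / (EBIT − I) = R$2,408,147.50 / R$1,125,067.50 = 2.1404.
%ΔEPS = DCL × %ΔSales = 2.1404 × -24.8% = -53.1%.

-53.1%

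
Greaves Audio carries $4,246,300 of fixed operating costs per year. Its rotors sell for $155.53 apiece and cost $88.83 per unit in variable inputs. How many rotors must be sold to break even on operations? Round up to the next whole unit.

63,663 rotors

Unit CM = price − variable cost = $155.53 − $88.83 = $66.70.
Break-even volume = fixed costs ÷ CM per unit = $4,246,300 ÷ $66.70 = 63,662.67, so 63,663 rotors.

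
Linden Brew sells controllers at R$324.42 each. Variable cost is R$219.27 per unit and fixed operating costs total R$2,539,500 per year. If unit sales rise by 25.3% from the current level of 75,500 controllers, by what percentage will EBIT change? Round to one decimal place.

Total contribution margin = 75,500 × R$105.15 = R$7,938,825.00.
EBIT = R$7,938,825.00 − R$2,539,500 = R$5,399,325.00.
So DOL = total CM / EBIT = R$7,938,825.00 / R$5,399,325.00 = 1.4703.
%ΔEBIT = DOL × %ΔSales = 1.4703 × +25.3% = +37.2%.

+37.2%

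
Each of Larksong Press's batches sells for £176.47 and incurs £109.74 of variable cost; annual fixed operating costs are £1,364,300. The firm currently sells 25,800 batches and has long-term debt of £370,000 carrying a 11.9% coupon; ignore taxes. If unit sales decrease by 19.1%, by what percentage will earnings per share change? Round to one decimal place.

At 25,800 units, contribution = 25,800 × £66.73 = £1,721,634.00.
EBIT = £1,721,634.00 − £1,364,300 = £357,334.00.
After interest of £44,030.00, pre-tax earnings = £313,304.00.
Degree of combined leverage = contribution ÷ (EBIT − I) = £1,721,634.00 ÷ £313,304.00 = 5.4951.
%ΔEPS = DCL × %ΔSales = 5.4951 × -19.1% = -105.0%.

-105.0%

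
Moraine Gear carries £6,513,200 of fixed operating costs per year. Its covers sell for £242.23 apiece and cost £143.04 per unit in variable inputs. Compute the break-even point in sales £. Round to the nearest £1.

CM per unit = £242.23 − £143.04 = £99.19; CM ratio = £99.19 / £242.23 = 0.4095.
Break-even revenue = fixed costs × price ÷ CM = £6,513,200 × £242.23 ÷ £99.19 = £15,905,761.

£15,905,761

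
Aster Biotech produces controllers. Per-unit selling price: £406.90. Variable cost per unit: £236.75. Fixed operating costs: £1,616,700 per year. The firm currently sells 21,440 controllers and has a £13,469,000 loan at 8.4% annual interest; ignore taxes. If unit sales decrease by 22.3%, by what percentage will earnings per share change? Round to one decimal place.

At 21,440 units, contribution = 21,440 × £170.15 = £3,648,016.00.
Operating income = contribution − fixed costs = £3,648,016.00 − £1,616,700 = £2,031,316.00.
After interest of £1,131,396.00, pre-tax earnings = £899,920.00.
Degree of combined leverage = contribution ÷ (EBIT − I) = £3,648,016.00 ÷ £899,920.00 = 4.0537.
EPS therefore changes by 4.0537 × (-22.3%) = -90.4%.

-90.4%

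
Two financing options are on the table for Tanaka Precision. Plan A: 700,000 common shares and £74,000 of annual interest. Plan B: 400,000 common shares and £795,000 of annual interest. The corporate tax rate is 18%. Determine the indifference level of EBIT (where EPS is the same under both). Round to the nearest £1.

£1,756,333

Set EPS_A = EPS_B: (EBIT − £74,000)(1 − 0.18) ÷ 700,000 = (EBIT − £795,000)(1 − 0.18) ÷ 400,000.
The (1 − t) factor cancels: (EBIT − 74,000) × 400,000 = (EBIT − 795,000) × 700,000.
EBIT × (700,000 − 400,000) = 795,000 × 700,000 − 74,000 × 400,000 = 526,900,000,000, so EBIT = 526,900,000,000 ÷ 300,000 = 1,756,333.33.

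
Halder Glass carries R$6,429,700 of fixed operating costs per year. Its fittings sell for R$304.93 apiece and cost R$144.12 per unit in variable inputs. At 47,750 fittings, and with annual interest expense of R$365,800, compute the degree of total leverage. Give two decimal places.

8.69

At 47,750 units, contribution = 47,750 × R$160.81 = R$7,678,677.50.
Operating income = contribution − fixed costs = R$7,678,677.50 − R$6,429,700 = R$1,248,977.50. Interest = R$365,800.00, so EBIT − I = R$883,177.50.
Degree of total leverage = total CM / (EBIT − interest) = R$7,678,677.50 / R$883,177.50 = 8.6944.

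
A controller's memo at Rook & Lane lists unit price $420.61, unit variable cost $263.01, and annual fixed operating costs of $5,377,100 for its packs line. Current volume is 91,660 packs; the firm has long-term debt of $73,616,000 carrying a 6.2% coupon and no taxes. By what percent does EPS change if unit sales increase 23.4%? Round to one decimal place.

+75.0%

Total contribution margin = 91,660 × $157.60 = $14,445,616.00.
EBIT = $14,445,616.00 − $5,377,100 = $9,068,516.00.
Interest = $4,564,192.00, so EBIT − I = $4,504,324.00.
DCL = total CM / (EBIT − I) = $14,445,616.00 / $4,504,324.00 = 3.2071.
EPS therefore changes by 3.2071 × (+23.4%) = +75.0%.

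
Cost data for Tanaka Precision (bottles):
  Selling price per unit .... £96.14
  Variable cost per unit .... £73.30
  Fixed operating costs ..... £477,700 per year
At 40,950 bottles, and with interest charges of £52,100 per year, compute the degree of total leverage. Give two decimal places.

2.31

Total contribution margin = 40,950 × £22.84 = £935,298.00.
Operating income = contribution − fixed costs = £935,298.00 − £477,700 = £457,598.00. Interest = £52,100.00.
DOL = £935,298.00 ÷ £457,598.00 = 2.0439; DFL = £457,598.00 ÷ £405,498.00 = 1.1285.
DCL = DOL × DFL = 2.0439 × 1.1285 = 2.3065.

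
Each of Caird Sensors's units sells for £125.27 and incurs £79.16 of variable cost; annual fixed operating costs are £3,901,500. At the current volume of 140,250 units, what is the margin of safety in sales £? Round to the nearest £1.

Contribution margin per unit = £125.27 − £79.16 = £46.11. Break-even units = £3,901,500 ÷ £46.11 = 84,612.88; break-even revenue = 84,612.88 × £125.27 = £10,599,455.76.
Actual sales revenue = 140,250 × £125.27 = £17,569,117.50.
Margin of safety = £17,569,117.50 − £10,599,455.76 = £6,969,662.

£6,969,662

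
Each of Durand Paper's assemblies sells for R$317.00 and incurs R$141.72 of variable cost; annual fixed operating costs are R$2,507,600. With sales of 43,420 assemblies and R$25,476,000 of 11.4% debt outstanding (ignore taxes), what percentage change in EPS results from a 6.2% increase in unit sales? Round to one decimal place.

+21.5%

Contribution at this volume is 43,420 × R$175.28 = R$7,610,657.60.
EBIT = R$7,610,657.60 − R$2,507,600 = R$5,103,057.60.
Interest = R$2,904,264.00, so EBIT − I = R$2,198,793.60.
Degree of combined leverage = contribution ÷ (EBIT − I) = R$7,610,657.60 ÷ R$2,198,793.60 = 3.4613.
EPS therefore changes by 3.4613 × (+6.2%) = +21.5%.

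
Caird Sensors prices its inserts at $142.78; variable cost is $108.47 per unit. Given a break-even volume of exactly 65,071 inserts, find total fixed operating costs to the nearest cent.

Unit CM = price − variable cost = $142.78 − $108.47 = $34.31.
Since BE = FC / CM, FC = 65,071 × $34.31 = $2,232,586.01.

$2,232,586.01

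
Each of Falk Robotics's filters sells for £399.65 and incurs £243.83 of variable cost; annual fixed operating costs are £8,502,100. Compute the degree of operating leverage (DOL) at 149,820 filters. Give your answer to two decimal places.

Contribution at this volume is 149,820 × £155.82 = £23,344,952.40.
Subtracting fixed costs: EBIT = £23,344,952.40 − £8,502,100 = £14,842,852.40.
Degree of operating leverage = £23,344,952.40 / £14,842,852.40 = 1.5728.

1.57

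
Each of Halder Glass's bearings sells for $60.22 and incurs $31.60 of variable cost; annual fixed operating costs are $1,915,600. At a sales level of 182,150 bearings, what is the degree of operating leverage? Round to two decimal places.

1.58

At 182,150 units, contribution = 182,150 × $28.62 = $5,213,133.00.
EBIT = $5,213,133.00 − $1,915,600 = $3,297,533.00.
So DOL = total CM / EBIT = $5,213,133.00 / $3,297,533.00 = 1.5809.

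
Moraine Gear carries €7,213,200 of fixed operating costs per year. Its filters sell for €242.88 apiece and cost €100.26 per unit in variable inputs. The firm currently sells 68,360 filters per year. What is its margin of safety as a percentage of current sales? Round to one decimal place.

Unit CM = price − variable cost = €242.88 − €100.26 = €142.62. Break-even units = €7,213,200 ÷ €142.62 = 50,576.36; break-even revenue = 50,576.36 × €242.88 = €12,283,985.53.
Actual sales revenue = 68,360 × €242.88 = €16,603,276.80.
Margin of safety = (€16,603,276.80 − €12,283,985.53) ÷ €16,603,276.80 = 26.0%.

26.0%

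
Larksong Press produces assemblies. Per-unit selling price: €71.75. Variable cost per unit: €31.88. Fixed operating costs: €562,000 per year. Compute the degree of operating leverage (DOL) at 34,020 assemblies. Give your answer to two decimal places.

1.71

Contribution at this volume is 34,020 × €39.87 = €1,356,377.40.
Operating income = contribution − fixed costs = €1,356,377.40 − €562,000 = €794,377.40.
DOL = contribution ÷ EBIT = €1,356,377.40 ÷ €794,377.40 = 1.7075.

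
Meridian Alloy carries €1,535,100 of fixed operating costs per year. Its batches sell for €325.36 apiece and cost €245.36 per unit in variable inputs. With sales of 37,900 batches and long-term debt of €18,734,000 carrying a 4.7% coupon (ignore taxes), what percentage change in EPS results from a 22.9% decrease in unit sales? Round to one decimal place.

Contribution at this volume is 37,900 × €80.00 = €3,032,000.00.
Subtracting fixed costs: EBIT = €3,032,000.00 − €1,535,100 = €1,496,900.00.
Interest = €880,498.00, so EBIT − I = €616,402.00.
Degree of combined leverage = contribution ÷ (EBIT − I) = €3,032,000.00 ÷ €616,402.00 = 4.9189.
%ΔEPS = DCL × %ΔSales = 4.9189 × -22.9% = -112.6%.

-112.6%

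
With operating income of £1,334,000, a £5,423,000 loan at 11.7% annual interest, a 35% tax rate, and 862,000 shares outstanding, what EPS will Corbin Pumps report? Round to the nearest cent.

£0.53

Pre-tax income = £1,334,000 − £634,491.00 = £699,509.00.
Net income = £699,509.00 × (1 − 0.35) = £454,680.85.
EPS = £454,680.85 ÷ 862,000 = £0.53.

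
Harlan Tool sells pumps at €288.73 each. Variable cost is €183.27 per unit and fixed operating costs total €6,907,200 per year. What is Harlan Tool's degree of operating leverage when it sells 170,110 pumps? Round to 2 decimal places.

1.63

Total contribution margin = 170,110 × €105.46 = €17,939,800.60.
Operating income = contribution − fixed costs = €17,939,800.60 − €6,907,200 = €11,032,600.60.
Degree of operating leverage = €17,939,800.60 / €11,032,600.60 = 1.6261.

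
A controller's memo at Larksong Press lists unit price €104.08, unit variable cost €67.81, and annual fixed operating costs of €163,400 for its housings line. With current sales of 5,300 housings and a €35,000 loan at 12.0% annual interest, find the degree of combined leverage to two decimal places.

7.80

Contribution at this volume is 5,300 × €36.27 = €192,231.00.
Subtracting fixed costs: EBIT = €192,231.00 − €163,400 = €28,831.00. Interest = €4,200.00.
DOL = €192,231.00 ÷ €28,831.00 = 6.6675; DFL = €28,831.00 ÷ €24,631.00 = 1.1705.
DCL = DOL × DFL = 6.6675 × 1.1705 = 7.8043.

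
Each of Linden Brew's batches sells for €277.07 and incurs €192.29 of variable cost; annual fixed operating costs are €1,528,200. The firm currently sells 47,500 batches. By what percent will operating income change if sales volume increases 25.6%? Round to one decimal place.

+41.3%

Total contribution margin = 47,500 × €84.78 = €4,027,050.00.
Operating income = contribution − fixed costs = €4,027,050.00 − €1,528,200 = €2,498,850.00.
Degree of operating leverage = €4,027,050.00 / €2,498,850.00 = 1.6116.
%ΔEBIT = DOL × %ΔSales = 1.6116 × +25.6% = +41.3%.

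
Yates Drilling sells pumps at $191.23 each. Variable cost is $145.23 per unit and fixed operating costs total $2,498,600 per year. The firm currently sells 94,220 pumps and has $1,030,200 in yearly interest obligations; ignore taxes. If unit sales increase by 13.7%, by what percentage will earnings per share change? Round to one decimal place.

Contribution at this volume is 94,220 × $46.00 = $4,334,120.00.
Subtracting fixed costs: EBIT = $4,334,120.00 − $2,498,600 = $1,835,520.00.
Interest = $1,030,200.00, so EBIT − I = $805,320.00.
Degree of combined leverage = contribution ÷ (EBIT − I) = $4,334,120.00 ÷ $805,320.00 = 5.3819.
EPS therefore changes by 5.3819 × (+13.7%) = +73.7%.

+73.7%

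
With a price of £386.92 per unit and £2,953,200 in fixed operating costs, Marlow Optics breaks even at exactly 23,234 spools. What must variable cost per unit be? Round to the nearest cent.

£259.81

At break-even, FC = Q × (P − VC), so P − VC = £2,953,200 ÷ 23,234 = £127.1068.
Variable cost per unit = £386.92 − £127.1068 = £259.81.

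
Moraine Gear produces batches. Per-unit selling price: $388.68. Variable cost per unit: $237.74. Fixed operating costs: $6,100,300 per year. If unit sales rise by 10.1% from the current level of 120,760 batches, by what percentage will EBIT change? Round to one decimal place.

Contribution at this volume is 120,760 × $150.94 = $18,227,514.40.
Operating income = contribution − fixed costs = $18,227,514.40 − $6,100,300 = $12,127,214.40.
So DOL = total CM / EBIT = $18,227,514.40 / $12,127,214.40 = 1.5030.
Operating income changes by 1.5030 × +10.1% = +15.2%.

+15.2%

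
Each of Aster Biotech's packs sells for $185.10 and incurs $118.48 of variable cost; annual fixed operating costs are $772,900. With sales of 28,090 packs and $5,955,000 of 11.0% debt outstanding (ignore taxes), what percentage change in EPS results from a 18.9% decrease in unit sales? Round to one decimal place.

Total contribution margin = 28,090 × $66.62 = $1,871,355.80.
EBIT = $1,871,355.80 − $772,900 = $1,098,455.80.
Interest = $655,050.00, so EBIT − I = $443,405.80.
Degree of combined leverage = contribution ÷ (EBIT − I) = $1,871,355.80 ÷ $443,405.80 = 4.2204.
EPS therefore changes by 4.2204 × (-18.9%) = -79.8%.

-79.8%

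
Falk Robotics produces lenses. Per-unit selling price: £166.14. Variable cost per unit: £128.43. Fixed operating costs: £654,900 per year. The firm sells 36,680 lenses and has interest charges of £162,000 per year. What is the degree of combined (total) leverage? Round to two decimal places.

Total contribution margin = 36,680 × £37.71 = £1,383,202.80.
EBIT = £1,383,202.80 − £654,900 = £728,302.80. Interest = £162,000.00, so EBIT − I = £566,302.80.
Degree of total leverage = total CM / (EBIT − interest) = £1,383,202.80 / £566,302.80 = 2.4425.

2.44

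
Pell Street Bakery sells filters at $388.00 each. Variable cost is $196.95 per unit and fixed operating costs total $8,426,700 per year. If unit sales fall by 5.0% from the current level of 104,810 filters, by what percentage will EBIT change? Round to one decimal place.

Total contribution margin = 104,810 × $191.05 = $20,023,950.50.
Subtracting fixed costs: EBIT = $20,023,950.50 − $8,426,700 = $11,597,250.50.
Degree of operating leverage = $20,023,950.50 / $11,597,250.50 = 1.7266.
So EBIT moves 1.7266 × (-5.0%) = -8.6%.

-8.6%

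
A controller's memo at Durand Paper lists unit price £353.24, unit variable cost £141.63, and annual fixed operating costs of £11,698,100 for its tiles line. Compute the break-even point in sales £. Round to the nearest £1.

CM per unit = £353.24 − £141.63 = £211.61; CM ratio = £211.61 / £353.24 = 0.5991.
Break-even revenue = fixed costs × price ÷ CM = £11,698,100 × £353.24 ÷ £211.61 = £19,527,607.

£19,527,607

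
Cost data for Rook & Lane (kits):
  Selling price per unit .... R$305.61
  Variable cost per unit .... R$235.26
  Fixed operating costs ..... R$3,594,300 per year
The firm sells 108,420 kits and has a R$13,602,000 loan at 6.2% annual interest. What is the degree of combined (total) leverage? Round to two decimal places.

Contribution at this volume is 108,420 × R$70.35 = R$7,627,347.00.
Operating income = contribution − fixed costs = R$7,627,347.00 − R$3,594,300 = R$4,033,047.00. Interest = R$843,324.00, so EBIT − I = R$3,189,723.00.
Degree of total leverage = total CM / (EBIT − interest) = R$7,627,347.00 / R$3,189,723.00 = 2.3912.

2.39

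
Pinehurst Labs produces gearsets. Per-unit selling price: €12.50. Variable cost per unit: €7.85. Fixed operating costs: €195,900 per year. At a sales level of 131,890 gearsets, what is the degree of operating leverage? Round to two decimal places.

1.47

Contribution at this volume is 131,890 × €4.65 = €613,288.50.
Operating income = contribution − fixed costs = €613,288.50 − €195,900 = €417,388.50.
Degree of operating leverage = €613,288.50 / €417,388.50 = 1.4693.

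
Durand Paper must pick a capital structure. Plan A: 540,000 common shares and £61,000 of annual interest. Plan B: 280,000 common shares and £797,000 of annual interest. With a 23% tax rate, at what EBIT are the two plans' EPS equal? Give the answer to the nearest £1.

Set EPS_A = EPS_B: (EBIT − £61,000)(1 − 0.23) ÷ 540,000 = (EBIT − £797,000)(1 − 0.23) ÷ 280,000.
Cancelling (1 − t) and cross-multiplying: 280,000·(EBIT − 61,000) = 540,000·(EBIT − 797,000).
Solving, EBIT = (797,000·540,000 − 61,000·280,000) / (540,000 − 280,000) = 413,300,000,000 / 260,000 = 1,589,615.38.

£1,589,615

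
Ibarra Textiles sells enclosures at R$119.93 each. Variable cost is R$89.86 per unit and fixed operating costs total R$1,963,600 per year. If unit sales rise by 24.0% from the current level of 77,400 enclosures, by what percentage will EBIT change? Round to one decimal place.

+153.5%

At 77,400 units, contribution = 77,400 × R$30.07 = R$2,327,418.00.
Operating income = contribution − fixed costs = R$2,327,418.00 − R$1,963,600 = R$363,818.00.
Degree of operating leverage = R$2,327,418.00 / R$363,818.00 = 6.3972.
%ΔEBIT = DOL × %ΔSales = 6.3972 × +24.0% = +153.5%.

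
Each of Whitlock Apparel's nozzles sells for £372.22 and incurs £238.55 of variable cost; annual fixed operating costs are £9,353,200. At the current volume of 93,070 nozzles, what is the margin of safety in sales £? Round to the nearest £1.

£8,597,418

Each unit contributes £372.22 − £238.55 = £133.67. Break-even units = £9,353,200 ÷ £133.67 = 69,972.32; break-even revenue = 69,972.32 × £372.22 = £26,045,096.91.
Actual sales revenue = 93,070 × £372.22 = £34,642,515.40.
Margin of safety = £34,642,515.40 − £26,045,096.91 = £8,597,418.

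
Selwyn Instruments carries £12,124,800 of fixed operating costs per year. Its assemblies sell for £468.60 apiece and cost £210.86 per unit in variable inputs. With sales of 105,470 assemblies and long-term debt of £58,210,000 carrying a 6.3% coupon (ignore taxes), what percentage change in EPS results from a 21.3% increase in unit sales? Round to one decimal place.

+50.8%

At 105,470 units, contribution = 105,470 × £257.74 = £27,183,837.80.
Subtracting fixed costs: EBIT = £27,183,837.80 − £12,124,800 = £15,059,037.80.
Interest = £3,667,230.00, so EBIT − I = £11,391,807.80.
DCL = total CM / (EBIT − I) = £27,183,837.80 / £11,391,807.80 = 2.3863.
%ΔEPS = DCL × %ΔSales = 2.3863 × +21.3% = +50.8%.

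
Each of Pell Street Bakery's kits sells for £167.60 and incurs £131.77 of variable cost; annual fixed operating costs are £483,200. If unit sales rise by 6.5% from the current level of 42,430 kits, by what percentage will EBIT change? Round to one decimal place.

Contribution at this volume is 42,430 × £35.83 = £1,520,266.90.
Subtracting fixed costs: EBIT = £1,520,266.90 − £483,200 = £1,037,066.90.
Degree of operating leverage = £1,520,266.90 / £1,037,066.90 = 1.4659.
%ΔEBIT = DOL × %ΔSales = 1.4659 × +6.5% = +9.5%.

+9.5%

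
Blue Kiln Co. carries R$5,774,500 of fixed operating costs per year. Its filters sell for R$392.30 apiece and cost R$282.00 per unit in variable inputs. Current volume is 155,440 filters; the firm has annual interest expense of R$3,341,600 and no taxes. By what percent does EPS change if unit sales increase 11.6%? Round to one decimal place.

+24.8%

At 155,440 units, contribution = 155,440 × R$110.30 = R$17,145,032.00.
EBIT = R$17,145,032.00 − R$5,774,500 = R$11,370,532.00.
After interest of R$3,341,600.00, pre-tax earnings = R$8,028,932.00.
DCL = total CM / (EBIT − I) = R$17,145,032.00 / R$8,028,932.00 = 2.1354.
EPS therefore changes by 2.1354 × (+11.6%) = +24.8%.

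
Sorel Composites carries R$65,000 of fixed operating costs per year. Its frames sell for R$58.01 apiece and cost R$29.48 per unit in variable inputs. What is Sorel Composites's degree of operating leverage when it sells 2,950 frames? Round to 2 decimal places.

4.39

Total contribution margin = 2,950 × R$28.53 = R$84,163.50.
Subtracting fixed costs: EBIT = R$84,163.50 − R$65,000 = R$19,163.50.
So DOL = total CM / EBIT = R$84,163.50 / R$19,163.50 = 4.3919.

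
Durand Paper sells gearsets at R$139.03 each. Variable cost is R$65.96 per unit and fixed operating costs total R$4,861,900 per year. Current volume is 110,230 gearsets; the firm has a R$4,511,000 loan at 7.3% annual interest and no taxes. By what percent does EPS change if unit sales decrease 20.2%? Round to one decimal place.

-56.8%

At 110,230 units, contribution = 110,230 × R$73.07 = R$8,054,506.10.
Operating income = contribution − fixed costs = R$8,054,506.10 − R$4,861,900 = R$3,192,606.10.
After interest of R$329,303.00, pre-tax earnings = R$2,863,303.10.
Degree of combined leverage = contribution ÷ (EBIT − I) = R$8,054,506.10 ÷ R$2,863,303.10 = 2.8130.
%ΔEPS = DCL × %ΔSales = 2.8130 × -20.2% = -56.8%.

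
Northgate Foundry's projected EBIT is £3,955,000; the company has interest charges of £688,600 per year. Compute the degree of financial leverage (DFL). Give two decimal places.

1.21

Annual interest charges come to £688,600.00.
Degree of financial leverage = EBIT / (EBIT − interest) = £3,955,000 / £3,266,400.00 = 1.2108.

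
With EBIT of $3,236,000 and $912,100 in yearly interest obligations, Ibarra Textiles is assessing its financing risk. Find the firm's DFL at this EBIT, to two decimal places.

1.39

Interest = $912,100.00.
Degree of financial leverage = EBIT / (EBIT − interest) = $3,236,000 / $2,323,900.00 = 1.3925.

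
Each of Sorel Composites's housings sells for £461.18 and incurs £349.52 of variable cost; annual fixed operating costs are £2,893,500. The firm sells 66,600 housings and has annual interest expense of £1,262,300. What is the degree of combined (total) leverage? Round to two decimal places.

2.27

Total contribution margin = 66,600 × £111.66 = £7,436,556.00.
Operating income = contribution − fixed costs = £7,436,556.00 − £2,893,500 = £4,543,056.00. Interest = £1,262,300.00, so EBIT − I = £3,280,756.00.
Degree of total leverage = total CM / (EBIT − interest) = £7,436,556.00 / £3,280,756.00 = 2.2667.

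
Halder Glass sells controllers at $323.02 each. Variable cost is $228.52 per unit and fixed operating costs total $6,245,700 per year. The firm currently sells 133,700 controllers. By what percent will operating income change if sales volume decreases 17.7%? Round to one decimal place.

-35.0%

Contribution at this volume is 133,700 × $94.50 = $12,634,650.00.
EBIT = $12,634,650.00 − $6,245,700 = $6,388,950.00.
DOL = contribution ÷ EBIT = $12,634,650.00 ÷ $6,388,950.00 = 1.9776.
%ΔEBIT = DOL × %ΔSales = 1.9776 × -17.7% = -35.0%.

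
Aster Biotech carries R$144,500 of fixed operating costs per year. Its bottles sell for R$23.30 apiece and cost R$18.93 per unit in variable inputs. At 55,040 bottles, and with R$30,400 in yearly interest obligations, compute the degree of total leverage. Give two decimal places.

Contribution at this volume is 55,040 × R$4.37 = R$240,524.80.
Subtracting fixed costs: EBIT = R$240,524.80 − R$144,500 = R$96,024.80. Interest = R$30,400.00.
DOL = R$240,524.80 ÷ R$96,024.80 = 2.5048; DFL = R$96,024.80 ÷ R$65,624.80 = 1.4632.
Combined leverage = 2.5048 × 1.4632 = 3.6650.

3.67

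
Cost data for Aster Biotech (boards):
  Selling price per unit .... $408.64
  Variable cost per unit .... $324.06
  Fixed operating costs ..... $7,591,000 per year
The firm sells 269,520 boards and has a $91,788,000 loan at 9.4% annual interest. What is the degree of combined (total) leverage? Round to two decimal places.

At 269,520 units, contribution = 269,520 × $84.58 = $22,796,001.60.
Subtracting fixed costs: EBIT = $22,796,001.60 − $7,591,000 = $15,205,001.60. Interest = $8,628,072.00, so EBIT − I = $6,576,929.60.
Degree of total leverage = total CM / (EBIT − interest) = $22,796,001.60 / $6,576,929.60 = 3.4661.

3.47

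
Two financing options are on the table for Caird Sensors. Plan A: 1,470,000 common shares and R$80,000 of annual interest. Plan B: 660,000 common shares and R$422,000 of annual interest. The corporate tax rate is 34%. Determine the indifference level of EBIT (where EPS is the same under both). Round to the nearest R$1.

R$700,667

Set EPS_A = EPS_B: (EBIT − R$80,000)(1 − 0.34) ÷ 1,470,000 = (EBIT − R$422,000)(1 − 0.34) ÷ 660,000.
The (1 − t) factor cancels: (EBIT − 80,000) × 660,000 = (EBIT − 422,000) × 1,470,000.
EBIT × (1,470,000 − 660,000) = 422,000 × 1,470,000 − 80,000 × 660,000 = 567,540,000,000, so EBIT = 567,540,000,000 ÷ 810,000 = 700,666.67.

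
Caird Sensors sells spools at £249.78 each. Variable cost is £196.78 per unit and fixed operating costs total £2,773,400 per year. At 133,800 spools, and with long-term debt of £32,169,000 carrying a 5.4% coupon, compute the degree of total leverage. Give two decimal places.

At 133,800 units, contribution = 133,800 × £53.00 = £7,091,400.00.
Subtracting fixed costs: EBIT = £7,091,400.00 − £2,773,400 = £4,318,000.00. Interest = £1,737,126.00, so EBIT − I = £2,580,874.00.
Degree of total leverage = total CM / (EBIT − interest) = £7,091,400.00 / £2,580,874.00 = 2.7477.

2.75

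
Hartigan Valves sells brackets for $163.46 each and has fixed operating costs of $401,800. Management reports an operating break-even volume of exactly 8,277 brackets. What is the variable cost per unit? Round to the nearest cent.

Contribution per unit must be FC / Q = $401,800 / 8,277 = $48.5442.
Hence VC = price − CM = $163.46 − $48.5442 = $114.92.

$114.92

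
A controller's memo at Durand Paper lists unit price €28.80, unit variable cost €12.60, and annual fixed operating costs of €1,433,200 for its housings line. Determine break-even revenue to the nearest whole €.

CM per unit = €28.80 − €12.60 = €16.20; CM ratio = €16.20 / €28.80 = 0.5625.
Break-even sales = FC ÷ CM ratio = €1,433,200 × €28.80 / €16.20 = €2,547,911.

€2,547,911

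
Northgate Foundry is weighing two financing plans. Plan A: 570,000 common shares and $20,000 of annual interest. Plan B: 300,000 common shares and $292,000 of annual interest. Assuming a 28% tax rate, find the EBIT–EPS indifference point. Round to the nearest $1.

At indifference, (EBIT − 20,000)(1 − t)/570,000 = (EBIT − 292,000)(1 − t)/300,000.
The (1 − t) factor cancels: (EBIT − 20,000) × 300,000 = (EBIT − 292,000) × 570,000.
Solving, EBIT = (292,000·570,000 − 20,000·300,000) / (570,000 − 300,000) = 160,440,000,000 / 270,000 = 594,222.22.

$594,222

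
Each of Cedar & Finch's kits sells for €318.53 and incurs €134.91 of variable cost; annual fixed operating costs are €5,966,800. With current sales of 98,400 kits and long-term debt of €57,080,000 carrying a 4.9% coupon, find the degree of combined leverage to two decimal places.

At 98,400 units, contribution = 98,400 × €183.62 = €18,068,208.00.
EBIT = €18,068,208.00 − €5,966,800 = €12,101,408.00. Interest = €2,796,920.00.
DOL = €18,068,208.00 ÷ €12,101,408.00 = 1.4931; DFL = €12,101,408.00 ÷ €9,304,488.00 = 1.3006.
DCL = DOL × DFL = 1.4931 × 1.3006 = 1.9419.

1.94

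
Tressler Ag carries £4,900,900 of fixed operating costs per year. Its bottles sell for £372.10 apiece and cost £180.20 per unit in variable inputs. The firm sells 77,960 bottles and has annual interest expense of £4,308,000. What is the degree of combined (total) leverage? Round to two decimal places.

2.60

Total contribution margin = 77,960 × £191.90 = £14,960,524.00.
Operating income = contribution − fixed costs = £14,960,524.00 − £4,900,900 = £10,059,624.00. Interest = £4,308,000.00, so EBIT − I = £5,751,624.00.
DCL = contribution ÷ (EBIT − I) = £14,960,524.00 ÷ £5,751,624.00 = 2.6011.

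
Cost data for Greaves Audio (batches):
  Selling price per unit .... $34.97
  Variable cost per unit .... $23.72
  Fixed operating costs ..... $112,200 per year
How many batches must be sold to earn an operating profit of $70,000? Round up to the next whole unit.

Contribution margin per unit = $34.97 − $23.72 = $11.25.
Units = (FC + target) / CM = ($112,200 + $70,000) / $11.25 = 16,195.56, so 16,196 batches.

16,196 batches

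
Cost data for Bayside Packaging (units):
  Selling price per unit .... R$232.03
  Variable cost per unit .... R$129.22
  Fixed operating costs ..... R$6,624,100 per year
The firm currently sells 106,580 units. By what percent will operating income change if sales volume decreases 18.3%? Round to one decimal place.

-46.3%

At 106,580 units, contribution = 106,580 × R$102.81 = R$10,957,489.80.
Operating income = contribution − fixed costs = R$10,957,489.80 − R$6,624,100 = R$4,333,389.80.
So DOL = total CM / EBIT = R$10,957,489.80 / R$4,333,389.80 = 2.5286.
Operating income changes by 2.5286 × -18.3% = -46.3%.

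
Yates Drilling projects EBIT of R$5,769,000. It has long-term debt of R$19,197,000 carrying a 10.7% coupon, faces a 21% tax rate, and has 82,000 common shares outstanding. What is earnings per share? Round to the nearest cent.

Interest = R$2,054,079.00, so EBT = R$5,769,000 − R$2,054,079.00 = R$3,714,921.00.
After tax at 21%: net income = R$3,714,921.00 × 0.79 = R$2,934,787.59.
EPS = R$2,934,787.59 ÷ 82,000 = R$35.79.

R$35.79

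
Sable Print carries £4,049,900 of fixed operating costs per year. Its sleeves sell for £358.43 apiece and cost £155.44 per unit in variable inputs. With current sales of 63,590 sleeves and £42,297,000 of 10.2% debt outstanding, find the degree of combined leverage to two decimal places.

2.84

Contribution at this volume is 63,590 × £202.99 = £12,908,134.10.
Operating income = contribution − fixed costs = £12,908,134.10 − £4,049,900 = £8,858,234.10. Interest = £4,314,294.00, so EBIT − I = £4,543,940.10.
DCL = contribution ÷ (EBIT − I) = £12,908,134.10 ÷ £4,543,940.10 = 2.8407.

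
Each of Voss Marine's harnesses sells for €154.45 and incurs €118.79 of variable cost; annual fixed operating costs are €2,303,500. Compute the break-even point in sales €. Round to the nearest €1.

CM per unit = €154.45 − €118.79 = €35.66; CM ratio = €35.66 / €154.45 = 0.2309.
Break-even sales = FC ÷ CM ratio = €2,303,500 × €154.45 / €35.66 = €9,976,881.

€9,976,881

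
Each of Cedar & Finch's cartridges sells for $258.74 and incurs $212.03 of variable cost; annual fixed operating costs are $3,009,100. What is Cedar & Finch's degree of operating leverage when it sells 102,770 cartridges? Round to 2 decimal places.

Contribution at this volume is 102,770 × $46.71 = $4,800,386.70.
Subtracting fixed costs: EBIT = $4,800,386.70 − $3,009,100 = $1,791,286.70.
DOL = contribution ÷ EBIT = $4,800,386.70 ÷ $1,791,286.70 = 2.6799.

2.68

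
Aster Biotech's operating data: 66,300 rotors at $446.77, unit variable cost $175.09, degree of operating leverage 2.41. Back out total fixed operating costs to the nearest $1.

Total contribution margin = 66,300 × $271.68 = $18,012,384.00.
Since DOL = CM ÷ EBIT, EBIT = $18,012,384.00 ÷ 2.41 = $7,474,018.26.
And FC = contribution − EBIT = $18,012,384.00 − $7,474,018.26 = $10,538,366.

$10,538,366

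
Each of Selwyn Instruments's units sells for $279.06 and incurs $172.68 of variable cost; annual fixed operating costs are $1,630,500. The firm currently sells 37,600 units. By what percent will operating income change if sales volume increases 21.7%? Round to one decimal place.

At 37,600 units, contribution = 37,600 × $106.38 = $3,999,888.00.
Subtracting fixed costs: EBIT = $3,999,888.00 − $1,630,500 = $2,369,388.00.
DOL = contribution ÷ EBIT = $3,999,888.00 ÷ $2,369,388.00 = 1.6882.
So EBIT moves 1.6882 × (+21.7%) = +36.6%.

+36.6%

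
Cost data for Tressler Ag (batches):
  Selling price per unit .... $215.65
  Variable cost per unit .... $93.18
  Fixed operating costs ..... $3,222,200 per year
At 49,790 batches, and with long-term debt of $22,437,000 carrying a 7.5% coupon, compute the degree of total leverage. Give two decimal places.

Contribution at this volume is 49,790 × $122.47 = $6,097,781.30.
Subtracting fixed costs: EBIT = $6,097,781.30 − $3,222,200 = $2,875,581.30. Interest = $1,682,775.00.
DOL = $6,097,781.30 ÷ $2,875,581.30 = 2.1205; DFL = $2,875,581.30 ÷ $1,192,806.30 = 2.4108.
DCL = DOL × DFL = 2.1205 × 2.4108 = 5.1121.

5.11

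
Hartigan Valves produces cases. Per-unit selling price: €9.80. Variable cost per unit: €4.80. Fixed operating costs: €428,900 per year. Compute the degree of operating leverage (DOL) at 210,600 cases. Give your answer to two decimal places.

1.69

Contribution at this volume is 210,600 × €5.00 = €1,053,000.00.
Subtracting fixed costs: EBIT = €1,053,000.00 − €428,900 = €624,100.00.
Degree of operating leverage = €1,053,000.00 / €624,100.00 = 1.6872.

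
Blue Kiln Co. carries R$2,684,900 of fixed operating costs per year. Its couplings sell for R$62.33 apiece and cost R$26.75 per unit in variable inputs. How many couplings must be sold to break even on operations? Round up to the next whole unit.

75,461 couplings

Contribution margin per unit = R$62.33 − R$26.75 = R$35.58.
Break-even Q = R$2,684,900 / R$35.58 = 75,460.93 → 75,461 couplings.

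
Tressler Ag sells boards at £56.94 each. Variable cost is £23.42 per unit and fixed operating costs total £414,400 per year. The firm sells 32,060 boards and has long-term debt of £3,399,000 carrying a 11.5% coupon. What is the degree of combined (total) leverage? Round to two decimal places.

Contribution at this volume is 32,060 × £33.52 = £1,074,651.20.
EBIT = £1,074,651.20 − £414,400 = £660,251.20. Interest = £390,885.00.
DOL = £1,074,651.20 ÷ £660,251.20 = 1.6276; DFL = £660,251.20 ÷ £269,366.20 = 2.4511.
DCL = DOL × DFL = 1.6276 × 2.4511 = 3.9894.

3.99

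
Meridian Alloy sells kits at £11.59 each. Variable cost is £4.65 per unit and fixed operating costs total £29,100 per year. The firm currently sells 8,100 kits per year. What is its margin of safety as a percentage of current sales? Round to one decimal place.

48.2%

Contribution margin per unit = £11.59 − £4.65 = £6.94. Break-even units = £29,100 ÷ £6.94 = 4,193.08; break-even revenue = 4,193.08 × £11.59 = £48,597.84.
Current sales = 8,100 × £11.59 = £93,879.00.
Margin of safety = (£93,879.00 − £48,597.84) ÷ £93,879.00 = 48.2%.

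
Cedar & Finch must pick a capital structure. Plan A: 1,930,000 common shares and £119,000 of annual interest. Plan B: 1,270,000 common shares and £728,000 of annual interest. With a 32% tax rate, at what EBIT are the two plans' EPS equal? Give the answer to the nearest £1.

Set EPS_A = EPS_B: (EBIT − £119,000)(1 − 0.32) ÷ 1,930,000 = (EBIT − £728,000)(1 − 0.32) ÷ 1,270,000.
The (1 − t) factor cancels: (EBIT − 119,000) × 1,270,000 = (EBIT − 728,000) × 1,930,000.
EBIT × (1,930,000 − 1,270,000) = 728,000 × 1,930,000 − 119,000 × 1,270,000 = 1,253,910,000,000, so EBIT = 1,253,910,000,000 ÷ 660,000 = 1,899,863.64.

£1,899,864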